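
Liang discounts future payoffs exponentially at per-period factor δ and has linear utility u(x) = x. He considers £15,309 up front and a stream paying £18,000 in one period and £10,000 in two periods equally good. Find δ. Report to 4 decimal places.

Present value of the stream is 18000·δ + 10000·δ². Indifference gives 18000δ + 10000δ² = 15309.
Rearranged: 10000δ² + 18000δ − 15309 = 0.
By the quadratic formula (taking the positive root), δ = (−18000 + √936360000.00) / 20000 ≈ 0.6300.

δ ≈ 0.6300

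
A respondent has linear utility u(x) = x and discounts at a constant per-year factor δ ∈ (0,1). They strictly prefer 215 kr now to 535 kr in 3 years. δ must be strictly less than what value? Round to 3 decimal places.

δ < 0.738

Comparing present values: 215 > δ^3·535.
Hence δ^3 < 215/535 = 0.40187, and x ↦ x^(1/3) is increasing on (0,∞).
δ < 0.40187^(1/3) = 0.738.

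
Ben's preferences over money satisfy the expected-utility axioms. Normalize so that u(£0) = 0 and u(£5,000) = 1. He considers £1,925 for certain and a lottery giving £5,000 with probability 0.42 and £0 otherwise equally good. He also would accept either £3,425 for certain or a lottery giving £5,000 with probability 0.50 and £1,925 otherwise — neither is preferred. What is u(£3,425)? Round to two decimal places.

The first gamble pins u(£1,925): it must equal 0.42·1 + 0.58·0 = 0.42.
Then u(£3,425) = 0.50·u(£5,000) + 0.50·u(£1,925) = 0.50·1.00 + 0.50·0.42 = 0.7100.

0.71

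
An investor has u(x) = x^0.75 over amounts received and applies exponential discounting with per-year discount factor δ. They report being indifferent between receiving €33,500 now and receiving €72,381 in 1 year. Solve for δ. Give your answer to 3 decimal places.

Indifference means u(33500) = δ · u(72381), so δ = u(33500)/u(72381).
Since u(x) = x^0.75, δ = (33500/72381)^0.75 = 0.46283^0.75 = 0.56113.

δ ≈ 0.561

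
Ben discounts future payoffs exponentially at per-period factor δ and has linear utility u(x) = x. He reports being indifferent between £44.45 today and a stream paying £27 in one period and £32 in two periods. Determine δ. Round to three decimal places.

δ ≈ 0.830

Present value of the stream is 27·δ + 32·δ². Indifference gives 27δ + 32δ² = 44.45.
That is, 32δ² + 27δ − 44.45 = 0, a quadratic in δ.
δ = (−27 + √(27² + 4·32·44.45)) / (2·32) = (−27 + √6418.60) / 64 ≈ 0.830.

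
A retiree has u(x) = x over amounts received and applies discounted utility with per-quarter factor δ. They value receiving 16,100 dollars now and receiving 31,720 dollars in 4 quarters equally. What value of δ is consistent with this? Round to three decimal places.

δ ≈ 0.844

Equating discounted utilities: u(16100) = δ^4·u(31720) ⇒ δ^4 = u(16100)/u(31720).
With u(x) = x: δ^4 = 16100/31720 = 0.50757.
So δ = 0.50757^(1/4) ≈ 0.844.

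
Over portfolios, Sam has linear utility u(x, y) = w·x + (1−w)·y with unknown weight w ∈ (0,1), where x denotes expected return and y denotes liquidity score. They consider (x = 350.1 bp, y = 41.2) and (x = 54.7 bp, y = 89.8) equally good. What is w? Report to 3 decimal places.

w = 0.141

Equating utilities: w·350.1 + (1−w)·41.2 = w·54.7 + (1−w)·89.8.
Collecting terms: w·295.4 = (1−w)·48.6.
The marginal rate of substitution is 48.6/295.4, so w = 48.6/(295.4+48.6) = 0.141.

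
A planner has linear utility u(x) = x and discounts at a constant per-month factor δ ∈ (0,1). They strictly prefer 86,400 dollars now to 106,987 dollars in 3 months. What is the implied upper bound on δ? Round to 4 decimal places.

Under u(x) = x this choice says 86400 > δ^3·106987.
So δ^3 < 86400/106987 = 0.80757; taking the cube root of both positive sides preserves the inequality.
δ < (86400/106987)^(1/3) ≈ 0.9312.

δ < 0.9312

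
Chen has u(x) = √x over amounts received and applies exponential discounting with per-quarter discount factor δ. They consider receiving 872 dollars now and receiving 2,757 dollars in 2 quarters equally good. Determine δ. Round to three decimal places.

Equating discounted utilities: u(872) = δ^2·u(2757) ⇒ δ^2 = u(872)/u(2757).
Since u(x) = √x, δ^2 = √(872/2757) = 0.56239.
Hence δ = (0.56239)^(1/2) = 0.74993.

δ ≈ 0.750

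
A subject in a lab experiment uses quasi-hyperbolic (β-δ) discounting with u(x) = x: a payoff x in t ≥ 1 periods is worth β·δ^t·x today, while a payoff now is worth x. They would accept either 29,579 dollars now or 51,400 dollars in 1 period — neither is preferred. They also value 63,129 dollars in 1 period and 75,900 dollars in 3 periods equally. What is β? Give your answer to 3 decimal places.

From the later pair, β·δ^1·63129 = β·δ^3·75900; dividing through, δ^2 = 63129/75900 = 0.83174, so δ = 0.91200.
The first indifference: 29579 = β·δ·51400, so β = 29579/(δ·51400) = 29579/(0.91200·51400) ≈ 0.631.

β ≈ 0.631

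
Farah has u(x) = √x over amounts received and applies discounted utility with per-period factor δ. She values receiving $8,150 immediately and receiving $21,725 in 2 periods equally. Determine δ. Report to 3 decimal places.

The payoff in 2 periods is discounted by δ^2, so u(8150) = δ^2·u(21725) and δ^2 = u(8150)/u(21725).
Since u(x) = √x, δ^2 = √(8150/21725) = 0.61249.
So δ = 0.61249^(1/2) ≈ 0.783.

δ ≈ 0.783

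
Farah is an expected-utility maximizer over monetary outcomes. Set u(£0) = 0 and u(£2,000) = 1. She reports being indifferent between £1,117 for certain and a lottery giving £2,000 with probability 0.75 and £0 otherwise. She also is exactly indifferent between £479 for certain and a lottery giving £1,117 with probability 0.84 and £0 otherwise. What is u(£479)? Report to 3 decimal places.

From the first indifference, u(£1,117) = 0.75·u(£2,000) + 0.25·u(£0) = 0.75·1 + 0.25·0 = 0.75.
The second indifference gives u(£479) = 0.84·u(£1,117) + 0.16·u(£0) = 0.84·0.75 + 0.16·0.00 = 0.6300.

0.630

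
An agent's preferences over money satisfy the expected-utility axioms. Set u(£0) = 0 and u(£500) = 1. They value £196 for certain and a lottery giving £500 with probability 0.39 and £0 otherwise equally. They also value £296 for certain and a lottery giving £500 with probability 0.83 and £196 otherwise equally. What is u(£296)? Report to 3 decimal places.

0.896

The first gamble pins u(£196): it must equal 0.39·1 + 0.61·0 = 0.39.
Chaining: u(£296) = 0.83·1.00 + 0.17·0.39 = 0.8963.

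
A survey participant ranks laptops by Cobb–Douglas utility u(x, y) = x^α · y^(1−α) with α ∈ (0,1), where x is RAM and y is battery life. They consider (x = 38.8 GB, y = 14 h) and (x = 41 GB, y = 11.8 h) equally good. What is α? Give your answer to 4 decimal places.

The Cobb–Douglas utilities coincide, so 38.8^α·14^(1−α) = 41^α·11.8^(1−α).
(38.8/41)^α = (11.8/14)^(1−α); take logs: α·ln(38.8/41) = (1−α)·ln(11.8/14), i.e. α·-0.0551518 = (1−α)·-0.1709578.
So α/(1−α) = (-0.1709578)/(-0.0551518) = 3.0997683, and α = 3.0997683/4.0997683 ≈ 0.7561.

α ≈ 0.7561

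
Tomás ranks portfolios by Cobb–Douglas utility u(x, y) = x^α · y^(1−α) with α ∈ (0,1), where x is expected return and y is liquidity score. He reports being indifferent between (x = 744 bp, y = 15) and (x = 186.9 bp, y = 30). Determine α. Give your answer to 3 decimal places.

Indifference: 744^α · 15^(1−α) = 186.9^α · 30^(1−α).
(744/186.9)^α = (30/15)^(1−α); take logs: α·ln(744/186.9) = (1−α)·ln(30/15), i.e. α·1.381467 = (1−α)·0.693147.
Thus α·(2.074614) = 0.693147, so α = 0.693147/2.074614 ≈ 0.334.

α ≈ 0.334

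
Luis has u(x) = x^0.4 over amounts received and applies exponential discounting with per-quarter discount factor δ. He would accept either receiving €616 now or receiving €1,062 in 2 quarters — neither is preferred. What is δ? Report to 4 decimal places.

δ ≈ 0.8968

Indifference means u(616) = δ^2 · u(1062), so δ^2 = u(616)/u(1062).
With u(x) = x^0.4: δ^2 = 616^0.4/1062^0.4 = (616/1062)^0.4 = 0.80423.
Taking the square root: δ = 0.80423^(1/2) ≈ 0.8968.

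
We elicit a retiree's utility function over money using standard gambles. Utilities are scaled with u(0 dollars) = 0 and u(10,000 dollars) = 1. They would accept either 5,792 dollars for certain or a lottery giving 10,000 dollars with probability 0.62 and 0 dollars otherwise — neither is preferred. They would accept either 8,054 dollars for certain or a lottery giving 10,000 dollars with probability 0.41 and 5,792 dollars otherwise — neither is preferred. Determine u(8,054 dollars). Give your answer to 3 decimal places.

0.776

From the first indifference, u(5,792 dollars) = 0.62·u(10,000 dollars) + 0.38·u(0 dollars) = 0.62·1 + 0.38·0 = 0.62.
The second indifference gives u(8,054 dollars) = 0.41·u(10,000 dollars) + 0.59·u(5,792 dollars) = 0.41·1.00 + 0.59·0.62 = 0.7758.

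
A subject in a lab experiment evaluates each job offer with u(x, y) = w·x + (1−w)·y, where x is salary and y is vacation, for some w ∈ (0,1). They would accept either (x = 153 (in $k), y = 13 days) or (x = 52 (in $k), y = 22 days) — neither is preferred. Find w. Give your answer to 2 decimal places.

w = 0.08

Indifference: w·153 + (1−w)·13 = w·52 + (1−w)·22.
Collecting terms: w·101 = (1−w)·9.
The marginal rate of substitution is 9/101, so w = 9/(101+9) = 0.08.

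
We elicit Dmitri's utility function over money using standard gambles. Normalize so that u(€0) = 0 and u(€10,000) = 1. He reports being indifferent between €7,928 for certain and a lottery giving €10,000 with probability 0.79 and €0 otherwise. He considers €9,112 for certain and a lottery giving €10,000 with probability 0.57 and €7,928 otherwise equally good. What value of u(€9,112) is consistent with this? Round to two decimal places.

From the first indifference, u(€7,928) = 0.79·u(€10,000) + 0.21·u(€0) = 0.79·1 + 0.21·0 = 0.79.
Chaining: u(€9,112) = 0.57·1.00 + 0.43·0.79 = 0.9097.

0.91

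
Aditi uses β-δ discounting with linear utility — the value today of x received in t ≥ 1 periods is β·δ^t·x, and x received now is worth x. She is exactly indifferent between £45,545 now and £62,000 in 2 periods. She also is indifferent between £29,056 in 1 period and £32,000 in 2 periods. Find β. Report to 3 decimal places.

From the later pair, β·δ^1·29056 = β·δ^2·32000; dividing through, δ = 29056/32000 = 0.90800.
Now use the now-vs-future pair: 45545 = β·δ^2·62000 gives β = 45545/(0.82446·62000) ≈ 0.891.

β ≈ 0.891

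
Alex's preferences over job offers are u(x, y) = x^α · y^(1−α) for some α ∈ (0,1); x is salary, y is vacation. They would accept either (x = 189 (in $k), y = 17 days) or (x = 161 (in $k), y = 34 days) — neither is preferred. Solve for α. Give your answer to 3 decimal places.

Indifference: 189^α · 17^(1−α) = 161^α · 34^(1−α).
Rearrange to (189/161)^α = (34/17)^(1−α) and take logs: α·0.160343 = (1−α)·0.693147.
Thus α·(0.853490) = 0.693147, so α = 0.693147/0.853490 ≈ 0.812.

α ≈ 0.812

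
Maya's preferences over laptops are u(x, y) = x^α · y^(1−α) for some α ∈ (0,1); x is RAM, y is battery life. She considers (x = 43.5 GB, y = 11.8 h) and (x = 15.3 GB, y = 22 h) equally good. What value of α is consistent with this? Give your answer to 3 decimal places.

The Cobb–Douglas utilities coincide, so 43.5^α·11.8^(1−α) = 15.3^α·22^(1−α).
Taking logs: α·ln 43.5 + (1−α)·ln 11.8 = α·ln 15.3 + (1−α)·ln 22, i.e. α·1.044908 = (1−α)·0.622943.
So α/(1−α) = (0.622943)/(1.044908) = 0.596170, and α = 0.596170/1.596170 ≈ 0.374.

α ≈ 0.374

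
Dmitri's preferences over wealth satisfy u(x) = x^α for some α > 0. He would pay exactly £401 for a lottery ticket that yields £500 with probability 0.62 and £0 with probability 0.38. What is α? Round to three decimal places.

α ≈ 2.167

Since u(0) = 0, the lottery's EU is 0.62·500^α.
Indifference: 401^α = 0.62·500^α, so (401/500)^α = 0.62.
Take logs: α = ln 0.62 / ln(401/500) ≈ 2.16652.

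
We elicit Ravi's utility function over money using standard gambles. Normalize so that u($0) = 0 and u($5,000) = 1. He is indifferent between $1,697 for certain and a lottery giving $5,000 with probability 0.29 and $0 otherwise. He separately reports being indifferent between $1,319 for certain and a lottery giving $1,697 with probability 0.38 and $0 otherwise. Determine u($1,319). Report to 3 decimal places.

The first gamble pins u($1,697): it must equal 0.29·1 + 0.71·0 = 0.29.
Chaining: u($1,319) = 0.38·0.29 + 0.62·0.00 = 0.1102.

0.110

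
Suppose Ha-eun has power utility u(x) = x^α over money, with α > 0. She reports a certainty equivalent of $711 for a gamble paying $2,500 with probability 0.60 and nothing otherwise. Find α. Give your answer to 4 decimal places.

α ≈ 0.4063

Since u(0) = 0, the lottery's EU is 0.60·2500^α.
Setting u(711) equal to that: 711^α = 0.60·2500^α ⇒ (711/2500)^α = 0.60.
Take logs: α = ln 0.60 / ln(711/2500) ≈ 0.406264.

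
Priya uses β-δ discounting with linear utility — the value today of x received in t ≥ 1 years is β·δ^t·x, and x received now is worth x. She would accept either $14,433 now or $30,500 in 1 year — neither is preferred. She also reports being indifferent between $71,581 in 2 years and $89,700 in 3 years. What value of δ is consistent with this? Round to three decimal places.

δ ≈ 0.798

From the later pair, β·δ^2·71581 = β·δ^3·89700; dividing through, δ = 71581/89700 = 0.79800.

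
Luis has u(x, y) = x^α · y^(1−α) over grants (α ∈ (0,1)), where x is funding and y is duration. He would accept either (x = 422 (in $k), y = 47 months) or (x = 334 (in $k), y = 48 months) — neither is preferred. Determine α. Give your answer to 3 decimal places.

α ≈ 0.083

Set the two utilities equal: 422^α·47^(1−α) = 334^α·48^(1−α).
Rearrange to (422/334)^α = (48/47)^(1−α) and take logs: α·0.233864 = (1−α)·0.021053.
Thus α·(0.254917) = 0.021053, so α = 0.021053/0.254917 ≈ 0.083.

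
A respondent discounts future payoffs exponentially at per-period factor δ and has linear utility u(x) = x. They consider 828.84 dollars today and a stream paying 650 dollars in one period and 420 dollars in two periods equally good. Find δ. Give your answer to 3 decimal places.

δ ≈ 0.830

Equating present values: 828.84 = 650δ + 420δ².
So 420δ² + 650δ − 828.84 = 0.
δ = (−650 + √(650² + 4·420·828.84)) / (2·420) = (−650 + √1814951.20) / 840 ≈ 0.830.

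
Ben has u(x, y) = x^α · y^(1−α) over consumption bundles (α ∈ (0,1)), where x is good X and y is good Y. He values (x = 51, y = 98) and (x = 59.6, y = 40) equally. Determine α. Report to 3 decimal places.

The Cobb–Douglas utilities coincide, so 51^α·98^(1−α) = 59.6^α·40^(1−α).
Taking logs: α·ln 51 + (1−α)·ln 98 = α·ln 59.6 + (1−α)·ln 40, i.e. α·-0.155830 = (1−α)·-0.896088.
With A = -0.155830 and B = -0.896088: α·A = (1−α)·B, so α = B/(A+B) = -0.896088/-1.051918 ≈ 0.852.

α ≈ 0.852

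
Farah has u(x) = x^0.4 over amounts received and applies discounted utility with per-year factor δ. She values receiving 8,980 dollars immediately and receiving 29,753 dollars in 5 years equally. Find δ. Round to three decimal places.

δ ≈ 0.909

The payoff in 5 years is discounted by δ^5, so u(8980) = δ^5·u(29753) and δ^5 = u(8980)/u(29753).
Since u(x) = x^0.4, δ^5 = (8980/29753)^0.4 = 0.30182^0.4 = 0.61930.
So δ = 0.61930^(1/5) ≈ 0.909.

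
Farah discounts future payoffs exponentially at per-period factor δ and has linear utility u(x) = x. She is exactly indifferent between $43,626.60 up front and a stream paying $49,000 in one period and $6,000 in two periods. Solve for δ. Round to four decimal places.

Present value of the stream is 49000·δ + 6000·δ². Indifference gives 49000δ + 6000δ² = 43626.60.
That is, 6000δ² + 49000δ − 43626.60 = 0, a quadratic in δ.
δ = (−49000 + √(49000² + 4·6000·43626.60)) / (2·6000) = (−49000 + √3448038400.00) / 12000 ≈ 0.8100.

δ ≈ 0.8100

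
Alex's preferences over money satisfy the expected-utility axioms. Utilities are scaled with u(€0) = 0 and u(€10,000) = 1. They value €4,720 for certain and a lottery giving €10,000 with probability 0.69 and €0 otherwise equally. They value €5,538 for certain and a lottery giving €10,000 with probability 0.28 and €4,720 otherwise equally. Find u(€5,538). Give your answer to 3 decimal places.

From the first indifference, u(€4,720) = 0.69·u(€10,000) + 0.31·u(€0) = 0.69·1 + 0.31·0 = 0.69.
Chaining: u(€5,538) = 0.28·1.00 + 0.72·0.69 = 0.7768.

0.777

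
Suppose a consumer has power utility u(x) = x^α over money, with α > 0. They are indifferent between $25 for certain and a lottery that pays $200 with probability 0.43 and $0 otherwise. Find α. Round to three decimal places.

α ≈ 0.406

EU(lottery) = 0.43·200^α + 0.57·0 = 0.43·200^α.
Indifference: 25^α = 0.43·200^α, so (25/200)^α = 0.43.
Taking logs: α·ln(25/200) = ln(0.43), so α = -0.843970 / -2.079442 ≈ 0.406.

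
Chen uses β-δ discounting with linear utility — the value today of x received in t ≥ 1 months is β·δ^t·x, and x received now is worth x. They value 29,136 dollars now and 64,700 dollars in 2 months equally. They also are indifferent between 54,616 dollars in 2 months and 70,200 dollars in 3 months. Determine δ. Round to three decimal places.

δ ≈ 0.778

Both payoffs in the second observation are in the future, so β drops out: δ^2·54616 = δ^3·70200 ⇒ δ = 54616/70200 = 0.77801.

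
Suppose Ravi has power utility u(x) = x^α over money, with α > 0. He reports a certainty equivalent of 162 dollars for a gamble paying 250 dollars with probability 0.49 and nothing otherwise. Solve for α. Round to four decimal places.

α ≈ 1.6442

The lottery's expected utility is 0.49·u(250) + 0.51·u(0) = 0.49·250^α (since u(0) = 0 for α > 0).
Setting u(162) equal to that: 162^α = 0.49·250^α ⇒ (162/250)^α = 0.49.
α = ln(0.49) / ln(162/250) = -0.7133499/-0.4338646 ≈ 1.6442.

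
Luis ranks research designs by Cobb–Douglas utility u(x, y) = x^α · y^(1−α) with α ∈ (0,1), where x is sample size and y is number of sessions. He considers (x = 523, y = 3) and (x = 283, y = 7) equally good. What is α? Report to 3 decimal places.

α ≈ 0.580

The Cobb–Douglas utilities coincide, so 523^α·3^(1−α) = 283^α·7^(1−α).
Taking logs: α·ln 523 + (1−α)·ln 3 = α·ln 283 + (1−α)·ln 7, i.e. α·0.614135 = (1−α)·0.847298.
So α/(1−α) = (0.847298)/(0.614135) = 1.379661, and α = 1.379661/2.379661 ≈ 0.580.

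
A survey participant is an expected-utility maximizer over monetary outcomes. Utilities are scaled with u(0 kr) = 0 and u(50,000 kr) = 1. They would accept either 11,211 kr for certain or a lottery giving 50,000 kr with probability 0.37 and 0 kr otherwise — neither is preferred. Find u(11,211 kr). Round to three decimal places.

u(11,211 kr) equals the lottery's expected utility: 0.37·1 + 0.63·0 = 0.37.

0.370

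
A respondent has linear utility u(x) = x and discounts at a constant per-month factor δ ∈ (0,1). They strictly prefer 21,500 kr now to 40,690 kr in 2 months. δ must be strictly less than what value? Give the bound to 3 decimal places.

Under u(x) = x this choice says 21500 > δ^2·40690.
Hence δ^2 < 21500/40690 = 0.52839, and x ↦ x^(1/2) is increasing on (0,∞).
δ < 0.52839^(1/2) = 0.727.

δ < 0.727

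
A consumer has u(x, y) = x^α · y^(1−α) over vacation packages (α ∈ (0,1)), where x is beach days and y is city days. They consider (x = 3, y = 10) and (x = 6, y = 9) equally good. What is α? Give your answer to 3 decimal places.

α ≈ 0.132

Indifference: 3^α · 10^(1−α) = 6^α · 9^(1−α).
(3/6)^α = (9/10)^(1−α); take logs: α·ln(3/6) = (1−α)·ln(9/10), i.e. α·-0.693147 = (1−α)·-0.105361.
With A = -0.693147 and B = -0.105361: α·A = (1−α)·B, so α = B/(A+B) = -0.105361/-0.798508 ≈ 0.132.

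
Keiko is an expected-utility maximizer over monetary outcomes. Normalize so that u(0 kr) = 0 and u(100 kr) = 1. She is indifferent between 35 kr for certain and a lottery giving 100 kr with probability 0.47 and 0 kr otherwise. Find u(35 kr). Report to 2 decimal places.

0.47

The indifference gives u(35 kr) = 0.47·u(100 kr) + 0.53·u(0 kr) = 0.47·1 + 0.53·0 = 0.47.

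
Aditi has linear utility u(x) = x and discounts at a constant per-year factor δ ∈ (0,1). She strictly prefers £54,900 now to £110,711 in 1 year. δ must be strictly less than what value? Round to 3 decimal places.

Comparing present values: 54900 > δ·110711.
Dividing through by 110711 gives δ < 0.49589.

δ < 0.496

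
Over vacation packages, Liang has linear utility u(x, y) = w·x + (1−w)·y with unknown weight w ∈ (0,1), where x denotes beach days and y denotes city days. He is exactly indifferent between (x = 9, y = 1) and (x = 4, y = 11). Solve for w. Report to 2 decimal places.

Equating utilities: w·9 + (1−w)·1 = w·4 + (1−w)·11.
w·(9−4) = (1−w)·(11−1), i.e. w·5 = (1−w)·10.
Hence w = 10/(5+10) = 10/15 = 0.67.

w = 0.67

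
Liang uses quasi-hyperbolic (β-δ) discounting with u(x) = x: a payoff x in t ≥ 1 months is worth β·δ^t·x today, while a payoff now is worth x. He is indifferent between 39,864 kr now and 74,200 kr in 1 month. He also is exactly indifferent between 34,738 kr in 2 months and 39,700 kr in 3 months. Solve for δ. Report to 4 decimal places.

The second indifference involves only future payoffs, so β cancels: β·δ^2·34738 = β·δ^3·39700, giving δ = 34738/39700 = 0.87501.

δ ≈ 0.8750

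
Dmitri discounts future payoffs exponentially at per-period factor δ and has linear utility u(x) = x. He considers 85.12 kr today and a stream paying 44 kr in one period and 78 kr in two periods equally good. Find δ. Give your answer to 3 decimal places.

The stream is worth 44δ + 78δ² today, so 44δ + 78δ² = 85.12.
Rearranged: 78δ² + 44δ − 85.12 = 0.
The positive root is δ = [−44 + √(44² + 4·78·85.12)] / (2·78) = (−44 + 168.800)/156 ≈ 0.800.

δ ≈ 0.800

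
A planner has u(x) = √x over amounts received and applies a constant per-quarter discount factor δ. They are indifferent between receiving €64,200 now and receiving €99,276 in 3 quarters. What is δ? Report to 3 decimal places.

δ ≈ 0.930

The payoff in 3 quarters is discounted by δ^3, so u(64200) = δ^3·u(99276) and δ^3 = u(64200)/u(99276).
Since u(x) = √x, δ^3 = √(64200/99276) = 0.80417.
Hence δ = (0.80417)^(1/3) = 0.92993.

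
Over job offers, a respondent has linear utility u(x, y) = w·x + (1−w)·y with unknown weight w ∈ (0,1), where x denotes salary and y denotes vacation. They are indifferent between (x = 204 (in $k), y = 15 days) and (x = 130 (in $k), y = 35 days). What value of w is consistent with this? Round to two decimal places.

w = 0.21

Equating utilities: w·204 + (1−w)·15 = w·130 + (1−w)·35.
w·(204−130) = (1−w)·(35−15), i.e. w·74 = (1−w)·20.
The marginal rate of substitution is 20/74, so w = 20/(74+20) = 0.21.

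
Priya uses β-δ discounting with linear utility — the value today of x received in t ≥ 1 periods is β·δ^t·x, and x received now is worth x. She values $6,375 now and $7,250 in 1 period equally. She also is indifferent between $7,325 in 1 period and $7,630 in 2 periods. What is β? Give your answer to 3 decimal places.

β ≈ 0.916

From the later pair, β·δ^1·7325 = β·δ^2·7630; dividing through, δ = 7325/7630 = 0.96003.
The first indifference: 6375 = β·δ·7250, so β = 6375/(δ·7250) = 6375/(0.96003·7250) ≈ 0.916.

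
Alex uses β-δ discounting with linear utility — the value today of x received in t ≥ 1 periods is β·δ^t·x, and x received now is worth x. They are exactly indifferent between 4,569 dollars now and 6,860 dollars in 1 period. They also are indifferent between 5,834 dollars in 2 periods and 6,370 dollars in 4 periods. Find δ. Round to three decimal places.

The second indifference involves only future payoffs, so β cancels: β·δ^2·5834 = β·δ^4·6370, giving δ^2 = 5834/6370 = 0.91586, so δ = 0.95700.

δ ≈ 0.957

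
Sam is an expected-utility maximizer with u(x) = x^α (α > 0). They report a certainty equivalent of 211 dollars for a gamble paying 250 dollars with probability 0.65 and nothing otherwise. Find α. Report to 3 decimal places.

α ≈ 2.540

Since u(0) = 0, the lottery's EU is 0.65·250^α.
Indifference: 211^α = 0.65·250^α, so (211/250)^α = 0.65.
Take logs: α = ln 0.65 / ln(211/250) ≈ 2.53995.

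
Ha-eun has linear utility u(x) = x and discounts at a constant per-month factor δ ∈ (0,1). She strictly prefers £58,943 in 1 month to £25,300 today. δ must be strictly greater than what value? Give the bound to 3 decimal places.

δ > 0.429

Comparing present values: 25300 < δ·58943.
Dividing through by 58943 gives δ > 0.42923.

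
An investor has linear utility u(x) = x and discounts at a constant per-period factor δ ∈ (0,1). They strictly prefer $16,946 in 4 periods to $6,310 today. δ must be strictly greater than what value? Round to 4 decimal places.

δ > 0.7812

The preference means 6310 < δ^4·16946.
So δ^4 > 6310/16946 = 0.37236; taking the 4th root of both positive sides preserves the inequality.
δ > (6310/16946)^(1/4) ≈ 0.7812.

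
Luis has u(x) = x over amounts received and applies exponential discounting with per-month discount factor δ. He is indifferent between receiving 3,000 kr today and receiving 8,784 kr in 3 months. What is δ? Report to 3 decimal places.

Indifference means u(3000) = δ^3 · u(8784), so δ^3 = u(3000)/u(8784).
With u(x) = x: δ^3 = 3000/8784 = 0.34153.
Hence δ = (0.34153)^(1/3) = 0.69900.

δ ≈ 0.699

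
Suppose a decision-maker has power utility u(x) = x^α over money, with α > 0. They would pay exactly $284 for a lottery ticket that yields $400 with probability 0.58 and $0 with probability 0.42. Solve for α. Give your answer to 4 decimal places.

α ≈ 1.5905

EU(lottery) = 0.58·400^α + 0.42·0 = 0.58·400^α.
Equating: 284^α = 0.58·400^α, i.e. 0.7100^α = 0.58.
Take logs: α = ln 0.58 / ln(284/400) ≈ 1.590489.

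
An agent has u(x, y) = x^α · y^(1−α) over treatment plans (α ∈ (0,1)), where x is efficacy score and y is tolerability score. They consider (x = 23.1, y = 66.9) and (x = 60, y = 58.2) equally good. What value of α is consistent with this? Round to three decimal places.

α ≈ 0.127

Set the two utilities equal: 23.1^α·66.9^(1−α) = 60^α·58.2^(1−α).
(23.1/60)^α = (58.2/66.9)^(1−α); take logs: α·ln(23.1/60) = (1−α)·ln(58.2/66.9), i.e. α·-0.954512 = (1−α)·-0.139314.
Thus α·(-1.093826) = -0.139314, so α = -0.139314/-1.093826 ≈ 0.127.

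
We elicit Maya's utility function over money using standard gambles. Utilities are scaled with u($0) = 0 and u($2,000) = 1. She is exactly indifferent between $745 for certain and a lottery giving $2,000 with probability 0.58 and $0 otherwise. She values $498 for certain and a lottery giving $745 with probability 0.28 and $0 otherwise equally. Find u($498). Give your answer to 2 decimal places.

0.16

From the first indifference, u($745) = 0.58·u($2,000) + 0.42·u($0) = 0.58·1 + 0.42·0 = 0.58.
Chaining: u($498) = 0.28·0.58 + 0.72·0.00 = 0.1624.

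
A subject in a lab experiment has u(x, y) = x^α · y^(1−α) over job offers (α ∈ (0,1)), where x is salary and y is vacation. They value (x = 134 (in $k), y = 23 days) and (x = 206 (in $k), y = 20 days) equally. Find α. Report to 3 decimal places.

α ≈ 0.245

The Cobb–Douglas utilities coincide, so 134^α·23^(1−α) = 206^α·20^(1−α).
(134/206)^α = (20/23)^(1−α); take logs: α·ln(134/206) = (1−α)·ln(20/23), i.e. α·-0.430036 = (1−α)·-0.139762.
With A = -0.430036 and B = -0.139762: α·A = (1−α)·B, so α = B/(A+B) = -0.139762/-0.569798 ≈ 0.245.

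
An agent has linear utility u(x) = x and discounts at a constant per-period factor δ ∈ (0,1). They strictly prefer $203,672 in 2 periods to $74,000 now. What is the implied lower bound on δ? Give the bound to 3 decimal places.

δ > 0.603

The preference means 74000 < δ^2·203672.
Dividing by 203672: δ^2 > 0.36333. Both sides are positive, so the square root keeps the direction.
δ > (74000/203672)^(1/2) ≈ 0.603.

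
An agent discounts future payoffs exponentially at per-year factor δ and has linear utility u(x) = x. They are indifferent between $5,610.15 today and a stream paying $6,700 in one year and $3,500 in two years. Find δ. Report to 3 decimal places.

Equating present values: 5610.15 = 6700δ + 3500δ².
So 3500δ² + 6700δ − 5610.15 = 0.
δ = (−6700 + √(6700² + 4·3500·5610.15)) / (2·3500) = (−6700 + √123432100.00) / 7000 ≈ 0.630.

δ ≈ 0.630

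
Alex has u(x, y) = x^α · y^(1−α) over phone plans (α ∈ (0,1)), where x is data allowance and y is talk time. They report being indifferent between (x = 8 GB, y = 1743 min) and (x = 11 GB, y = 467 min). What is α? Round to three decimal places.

The Cobb–Douglas utilities coincide, so 8^α·1743^(1−α) = 11^α·467^(1−α).
Taking logs: α·ln 8 + (1−α)·ln 1743 = α·ln 11 + (1−α)·ln 467, i.e. α·-0.318454 = (1−α)·-1.317034.
So α/(1−α) = (-1.317034)/(-0.318454) = 4.135712, and α = 4.135712/5.135712 ≈ 0.805.

α ≈ 0.805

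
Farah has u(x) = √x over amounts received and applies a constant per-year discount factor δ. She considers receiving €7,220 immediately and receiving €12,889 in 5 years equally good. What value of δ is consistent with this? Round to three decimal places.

The payoff in 5 years is discounted by δ^5, so u(7220) = δ^5·u(12889) and δ^5 = u(7220)/u(12889).
With u(x) = √x: δ^5 = √7220/√12889 = √(7220/12889) = 0.74844.
Hence δ = (0.74844)^(1/5) = 0.94370.

δ ≈ 0.944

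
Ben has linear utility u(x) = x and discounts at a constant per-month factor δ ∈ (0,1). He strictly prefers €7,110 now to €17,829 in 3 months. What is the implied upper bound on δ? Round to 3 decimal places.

δ < 0.736

Under u(x) = x this choice says 7110 > δ^3·17829.
So δ^3 < 7110/17829 = 0.39879; taking the cube root of both positive sides preserves the inequality.
δ < 0.39879^(1/3) = 0.736.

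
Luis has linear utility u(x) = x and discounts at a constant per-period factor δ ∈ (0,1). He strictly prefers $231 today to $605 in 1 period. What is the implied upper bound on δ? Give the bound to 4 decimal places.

δ < 0.3818

Comparing present values: 231 > δ·605.
So δ < 231/605 = 0.38182.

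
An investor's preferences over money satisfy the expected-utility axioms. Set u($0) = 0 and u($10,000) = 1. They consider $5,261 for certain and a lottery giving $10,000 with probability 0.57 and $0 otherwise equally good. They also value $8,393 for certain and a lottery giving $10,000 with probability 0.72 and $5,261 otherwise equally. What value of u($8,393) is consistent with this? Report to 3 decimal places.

First, u($5,261) = 0.57·u($10,000) + 0.43·u($0) = 0.57.
Chaining: u($8,393) = 0.72·1.00 + 0.28·0.57 = 0.8796.

0.880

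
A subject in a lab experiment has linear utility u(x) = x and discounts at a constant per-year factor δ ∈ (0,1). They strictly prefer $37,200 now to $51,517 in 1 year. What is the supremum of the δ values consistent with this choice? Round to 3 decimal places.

δ < 0.722

Under u(x) = x this choice says 37200 > δ·51517.
Dividing through by 51517 gives δ < 0.72209.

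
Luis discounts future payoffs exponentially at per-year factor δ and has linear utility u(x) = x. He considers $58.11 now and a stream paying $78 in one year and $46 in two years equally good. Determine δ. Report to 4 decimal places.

Present value of the stream is 78·δ + 46·δ². Indifference gives 78δ + 46δ² = 58.11.
That is, 46δ² + 78δ − 58.11 = 0, a quadratic in δ.
The positive root is δ = [−78 + √(78² + 4·46·58.11)] / (2·46) = (−78 + 129.523)/92 ≈ 0.5600.

δ ≈ 0.5600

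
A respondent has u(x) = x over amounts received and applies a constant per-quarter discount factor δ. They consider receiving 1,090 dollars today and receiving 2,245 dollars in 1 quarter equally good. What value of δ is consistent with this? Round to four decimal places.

Indifference means u(1090) = δ · u(2245), so δ = u(1090)/u(2245).
With u(x) = x: δ = 1090/2245 = 0.48552.

δ ≈ 0.4855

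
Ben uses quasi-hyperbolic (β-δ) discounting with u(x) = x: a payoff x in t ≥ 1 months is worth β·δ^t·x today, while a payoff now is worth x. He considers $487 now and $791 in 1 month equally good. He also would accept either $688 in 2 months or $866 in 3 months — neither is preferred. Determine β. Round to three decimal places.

β ≈ 0.775

The second indifference involves only future payoffs, so β cancels: β·δ^2·688 = β·δ^3·866, giving δ = 688/866 = 0.79446.
Now use the now-vs-future pair: 487 = β·δ·791 gives β = 487/(0.79446·791) ≈ 0.775.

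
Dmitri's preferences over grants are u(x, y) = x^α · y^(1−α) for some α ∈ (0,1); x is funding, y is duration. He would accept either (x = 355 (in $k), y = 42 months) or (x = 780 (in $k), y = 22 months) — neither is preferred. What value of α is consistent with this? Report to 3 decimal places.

Set the two utilities equal: 355^α·42^(1−α) = 780^α·22^(1−α).
Rearrange to (355/780)^α = (22/42)^(1−α) and take logs: α·-0.787176 = (1−α)·-0.646627.
Thus α·(-1.433803) = -0.646627, so α = -0.646627/-1.433803 ≈ 0.451.

α ≈ 0.451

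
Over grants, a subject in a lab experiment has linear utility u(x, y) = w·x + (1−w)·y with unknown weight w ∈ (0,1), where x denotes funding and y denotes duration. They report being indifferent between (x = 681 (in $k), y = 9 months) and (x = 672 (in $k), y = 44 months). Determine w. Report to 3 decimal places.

Indifference: w·681 + (1−w)·9 = w·672 + (1−w)·44.
Rearranging, 9·w − 35·(1−w) = 0.
Hence w = 35/(9+35) = 35/44 = 0.795.

w = 0.795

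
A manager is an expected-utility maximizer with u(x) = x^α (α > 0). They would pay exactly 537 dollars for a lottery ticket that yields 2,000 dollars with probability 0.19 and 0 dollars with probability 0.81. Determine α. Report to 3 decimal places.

Since u(0) = 0, the lottery's EU is 0.19·2000^α.
Setting u(537) equal to that: 537^α = 0.19·2000^α ⇒ (537/2000)^α = 0.19.
α = ln(0.19) / ln(537/2000) = -1.660731/-1.314904 ≈ 1.263.

α ≈ 1.263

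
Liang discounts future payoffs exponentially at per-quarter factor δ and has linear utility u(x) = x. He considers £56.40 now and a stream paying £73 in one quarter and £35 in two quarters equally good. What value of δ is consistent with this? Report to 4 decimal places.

δ ≈ 0.6000

The stream is worth 73δ + 35δ² today, so 73δ + 35δ² = 56.40.
So 35δ² + 73δ − 56.40 = 0.
The positive root is δ = [−73 + √(73² + 4·35·56.40)] / (2·35) = (−73 + 115.000)/70 ≈ 0.6000.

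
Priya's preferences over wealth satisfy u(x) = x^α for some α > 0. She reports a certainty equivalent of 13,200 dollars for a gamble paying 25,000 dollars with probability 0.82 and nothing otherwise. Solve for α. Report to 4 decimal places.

α ≈ 0.3107

The lottery's expected utility is 0.82·u(25000) + 0.18·u(0) = 0.82·25000^α (since u(0) = 0 for α > 0).
Equating: 13200^α = 0.82·25000^α, i.e. 0.5280^α = 0.82.
α = ln(0.82) / ln(13200/25000) = -0.1984509/-0.6386590 ≈ 0.3107.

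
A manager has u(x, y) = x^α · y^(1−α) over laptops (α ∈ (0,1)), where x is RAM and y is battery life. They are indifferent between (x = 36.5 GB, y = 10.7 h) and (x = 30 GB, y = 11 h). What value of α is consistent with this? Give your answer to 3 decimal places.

The Cobb–Douglas utilities coincide, so 36.5^α·10.7^(1−α) = 30^α·11^(1−α).
(36.5/30)^α = (11/10.7)^(1−α); take logs: α·ln(36.5/30) = (1−α)·ln(11/10.7), i.e. α·0.196115 = (1−α)·0.027652.
So α/(1−α) = (0.027652)/(0.196115) = 0.140999, and α = 0.140999/1.140999 ≈ 0.124.

α ≈ 0.124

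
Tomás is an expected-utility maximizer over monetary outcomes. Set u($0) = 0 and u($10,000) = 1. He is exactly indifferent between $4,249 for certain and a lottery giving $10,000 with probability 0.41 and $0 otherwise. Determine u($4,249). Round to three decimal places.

The indifference gives u($4,249) = 0.41·u($10,000) + 0.59·u($0) = 0.41·1 + 0.59·0 = 0.41.

0.410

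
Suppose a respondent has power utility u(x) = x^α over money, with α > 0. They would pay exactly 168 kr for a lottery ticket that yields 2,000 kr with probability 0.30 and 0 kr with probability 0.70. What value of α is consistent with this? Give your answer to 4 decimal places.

Since u(0) = 0, the lottery's EU is 0.30·2000^α.
Equating: 168^α = 0.30·2000^α, i.e. 0.0840^α = 0.30.
α = ln(0.30) / ln(168/2000) = -1.2039728/-2.4769385 ≈ 0.4861.

α ≈ 0.4861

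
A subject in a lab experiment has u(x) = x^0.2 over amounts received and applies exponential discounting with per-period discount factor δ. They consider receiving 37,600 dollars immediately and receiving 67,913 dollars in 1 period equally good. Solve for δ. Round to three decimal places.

Equating discounted utilities: u(37600) = δ·u(67913) ⇒ δ = u(37600)/u(67913).
Since u(x) = x^0.2, δ = (37600/67913)^0.2 = 0.55365^0.2 = 0.88848.

δ ≈ 0.888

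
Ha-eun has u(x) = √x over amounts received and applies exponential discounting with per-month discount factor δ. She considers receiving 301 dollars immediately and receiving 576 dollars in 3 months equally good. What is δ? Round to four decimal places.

Equating discounted utilities: u(301) = δ^3·u(576) ⇒ δ^3 = u(301)/u(576).
Since u(x) = √x, δ^3 = √(301/576) = 0.72289.
So δ = 0.72289^(1/3) ≈ 0.8975.

δ ≈ 0.8975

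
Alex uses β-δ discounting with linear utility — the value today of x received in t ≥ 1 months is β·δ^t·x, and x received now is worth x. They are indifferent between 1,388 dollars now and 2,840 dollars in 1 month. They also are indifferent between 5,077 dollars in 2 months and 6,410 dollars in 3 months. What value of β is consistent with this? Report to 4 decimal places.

β ≈ 0.6171

Both payoffs in the second observation are in the future, so β drops out: δ^2·5077 = δ^3·6410 ⇒ δ = 5077/6410 = 0.79204.
Now use the now-vs-future pair: 1388 = β·δ·2840 gives β = 1388/(0.79204·2840) ≈ 0.6171.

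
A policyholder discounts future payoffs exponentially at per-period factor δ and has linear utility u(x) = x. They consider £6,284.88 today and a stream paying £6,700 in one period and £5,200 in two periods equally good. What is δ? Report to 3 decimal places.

δ ≈ 0.630

The stream is worth 6700δ + 5200δ² today, so 6700δ + 5200δ² = 6284.88.
Rearranged: 5200δ² + 6700δ − 6284.88 = 0.
The positive root is δ = [−6700 + √(6700² + 4·5200·6284.88)] / (2·5200) = (−6700 + 13252.000)/10400 ≈ 0.630.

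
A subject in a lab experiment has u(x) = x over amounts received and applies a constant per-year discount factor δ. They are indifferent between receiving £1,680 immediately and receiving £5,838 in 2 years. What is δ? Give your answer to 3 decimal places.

δ ≈ 0.536

Equating discounted utilities: u(1680) = δ^2·u(5838) ⇒ δ^2 = u(1680)/u(5838).
With u(x) = x: δ^2 = 1680/5838 = 0.28777.
Taking the square root: δ = 0.28777^(1/2) ≈ 0.536.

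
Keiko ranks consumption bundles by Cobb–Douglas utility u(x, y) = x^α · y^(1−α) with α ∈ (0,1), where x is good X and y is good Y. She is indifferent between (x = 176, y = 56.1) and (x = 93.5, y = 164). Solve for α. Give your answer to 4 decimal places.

α ≈ 0.6291

Set the two utilities equal: 176^α·56.1^(1−α) = 93.5^α·164^(1−α).
Rearrange to (176/93.5)^α = (164/56.1)^(1−α) and take logs: α·0.6325226 = (1−α)·1.0727306.
Thus α·(1.7052532) = 1.0727306, so α = 1.0727306/1.7052532 ≈ 0.6291.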